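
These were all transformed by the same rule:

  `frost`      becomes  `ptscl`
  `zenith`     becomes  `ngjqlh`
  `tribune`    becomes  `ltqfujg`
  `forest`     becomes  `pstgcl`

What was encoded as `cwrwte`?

f(5)→p(15) and r(17)→t(19) fit y≡9x+22 (mod 26); the inverse of 9 mod 26 is 3. Treating letters as 0–25, the rule is x ↦ 9x + 22 (mod 26).
Reversing it on cwrwte: c(2)→3·(2−22)≡18=s; w(22)→3·(22−22)≡0=a; r(17)→3·(17−22)≡11=l; w(22)→3·(22−22)≡0=a; t(19)→3·(19−22)≡17=r; e(4)→3·(4−22)≡24=y (all mod 26).

salary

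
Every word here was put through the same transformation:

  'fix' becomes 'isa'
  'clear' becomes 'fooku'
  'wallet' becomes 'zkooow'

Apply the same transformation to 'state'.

vwkwo

The shift depends on letter class: consonant f→i is +3, but vowel i→s is +10. The rule splits by letter class: vowels +10, consonants +3.
Applying it to state: s(cons)+3=v, t(cons)+3=w, a(vowel)+10=k, t(cons)+3=w, e(vowel)+10=o.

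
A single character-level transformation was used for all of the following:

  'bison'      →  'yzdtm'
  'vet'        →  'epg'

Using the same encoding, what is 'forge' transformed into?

prczq

Read the word backwards and shift each letter +11.
For forge: reverse → egrof; then shift: e+11=p, g+11=r, r+11=c, o+11=z, f+11=q.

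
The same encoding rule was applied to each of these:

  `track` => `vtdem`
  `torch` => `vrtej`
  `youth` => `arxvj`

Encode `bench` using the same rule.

dhpej

The shift depends on letter class: consonant t→v is +2, but vowel a→d is +3. The rule splits by letter class: vowels +3, consonants +2.
For bench: b(cons)+2=d, e(vowel)+3=h, n(cons)+2=p, c(cons)+2=e, h(cons)+2=j.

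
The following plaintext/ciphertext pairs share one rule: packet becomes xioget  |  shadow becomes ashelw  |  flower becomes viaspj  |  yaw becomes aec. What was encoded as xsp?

lot

The output letters match the input read backwards, each shifted +4: packet reversed is tekcap. The word is reversed, then every letter is shifted forward by 4.
Undoing it on xsp: shift back: x−4=t, s−4=o, p−4=l → tol; then reverse → lot.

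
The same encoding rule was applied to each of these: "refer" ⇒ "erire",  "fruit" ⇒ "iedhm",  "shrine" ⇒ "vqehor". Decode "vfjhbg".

social

Treating letters as 0–25, the rule is x ↦ 17x + 1 (mod 26).
Undoing it on vfjhbg: v(21)→23·(21−1)≡18=s; f(5)→23·(5−1)≡14=o; j(9)→23·(9−1)≡2=c; h(7)→23·(7−1)≡8=i; b(1)→23·(1−1)≡0=a; g(6)→23·(6−1)≡11=l (all mod 26).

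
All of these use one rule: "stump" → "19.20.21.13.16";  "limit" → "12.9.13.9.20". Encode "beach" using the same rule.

s is letter #19 and maps to 19: an offset of 0. Letters become their 1-indexed alphabet positions: a=1 … z=26.
For beach: b=2→2, e=5→5, a=1→1, c=3→3, h=8→8.

2.5.1.3.8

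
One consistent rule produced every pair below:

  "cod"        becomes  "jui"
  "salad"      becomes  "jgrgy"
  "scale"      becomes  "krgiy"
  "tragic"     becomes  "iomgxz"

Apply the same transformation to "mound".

The word is reversed, then every letter is shifted forward by 6.
For mound: reverse → dnuom; then shift: d+6=j, n+6=t, u+6=a, o+6=u, m+6=s.

jtaus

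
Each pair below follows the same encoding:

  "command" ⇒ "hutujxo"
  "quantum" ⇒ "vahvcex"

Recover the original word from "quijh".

In command: c→h is +5, o→u is +6, m→t is +7, m→u is +8 — the shift increases by 1 each position. Letter i (0-indexed) is shifted by i+5, so successive shifts are 5, 6, 7, ….
Reversing it on quijh: q−5=l, u−6=o, i−7=b, j−8=b, h−9=y.

lobby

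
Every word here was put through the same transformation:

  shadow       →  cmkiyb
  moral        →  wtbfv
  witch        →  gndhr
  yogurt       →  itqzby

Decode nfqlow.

dagger

Shifts by position in shadow: pos 0: s→c (+10), pos 1: h→m (+5), pos 2: a→k (+10), pos 3: d→i (+5) — repeating every 2. A repeating key of period 2 is used — shifts +10, +5 over and over.
Decoding nfqlow: n−10=d, f−5=a, q−10=g, l−5=g, o−10=e, w−5=r.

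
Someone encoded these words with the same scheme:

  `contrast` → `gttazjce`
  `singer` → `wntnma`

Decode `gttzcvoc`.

Letter i (0-indexed) is shifted by i+4, so successive shifts are 4, 5, 6, ….
Decoding gttzcvoc: g−4=c, t−5=o, t−6=n, z−7=s, c−8=u, v−9=m, o−10=e, c−11=r.

consumer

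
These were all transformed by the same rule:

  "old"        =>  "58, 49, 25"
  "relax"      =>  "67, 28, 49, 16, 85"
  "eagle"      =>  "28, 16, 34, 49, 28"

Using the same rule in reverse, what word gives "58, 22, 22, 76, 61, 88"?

occupy

o(#15)→58 and l(#12)→49: differences scale by 3, so n = 3·pos + 13. The formula is n = 3×(alphabet index, a=1) + 13.
Undoing it on 58, 22, 22, 76, 61, 88: 58→(58−13)÷3=15=o, 22→(22−13)÷3=3=c, 22→(22−13)÷3=3=c, 76→(76−13)÷3=21=u, 61→(61−13)÷3=16=p, 88→(88−13)÷3=25=y.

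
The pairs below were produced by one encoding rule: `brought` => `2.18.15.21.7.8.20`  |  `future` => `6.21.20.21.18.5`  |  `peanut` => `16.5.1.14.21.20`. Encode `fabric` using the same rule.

6.1.2.18.9.3

Each letter is replaced by its alphabet position (a=1, b=2, …, z=26).
Applying it to fabric: f=6→6, a=1→1, b=2→2, r=18→18, i=9→9, c=3→3.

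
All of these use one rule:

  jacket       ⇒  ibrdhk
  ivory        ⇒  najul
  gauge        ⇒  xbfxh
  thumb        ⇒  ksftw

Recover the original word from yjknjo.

j(9)→i(8) and a(0)→b(1) fit y≡21x+1 (mod 26); the inverse of 21 mod 26 is 5. This is an affine cipher: with a=0,…,z=25, each position x becomes (21x+1) mod 26.
Reversing it on yjknjo: y(24)→5·(24−1)≡11=l; j(9)→5·(9−1)≡14=o; k(10)→5·(10−1)≡19=t; n(13)→5·(13−1)≡8=i; j(9)→5·(9−1)≡14=o; o(14)→5·(14−1)≡13=n (all mod 26).

lotion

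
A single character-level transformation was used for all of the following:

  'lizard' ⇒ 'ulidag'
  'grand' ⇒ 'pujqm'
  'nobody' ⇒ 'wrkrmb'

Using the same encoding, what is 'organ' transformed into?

xupdw

It's a Vigenère-style cipher with numeric key [9,3]: position i shifts by key[i mod 2].
For organ: o+9=x, r+3=u, g+9=p, a+3=d, n+9=w.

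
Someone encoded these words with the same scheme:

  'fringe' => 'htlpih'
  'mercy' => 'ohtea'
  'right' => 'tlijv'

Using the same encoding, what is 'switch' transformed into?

The shift depends on letter class: consonant f→h is +2, but vowel i→l is +3. The rule splits by letter class: vowels +3, consonants +2.
Applying it to switch: s(cons)+2=u, w(cons)+2=y, i(vowel)+3=l, t(cons)+2=v, c(cons)+2=e, h(cons)+2=j.

uylvej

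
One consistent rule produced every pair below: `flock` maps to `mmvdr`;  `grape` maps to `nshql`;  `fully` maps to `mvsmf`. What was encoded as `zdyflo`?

A repeating key of period 2 is used — shifts +7, +1 over and over.
Reversing it on zdyflo: z−7=s, d−1=c, y−7=r, f−1=e, l−7=e, o−1=n.

screen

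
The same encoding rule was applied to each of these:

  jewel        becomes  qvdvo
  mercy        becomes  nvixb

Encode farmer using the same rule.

Each pair mirrors across the alphabet (j↔q, e↔v, w↔d): positions sum to 25. This is the alphabet-reversal cipher (Atbash): a becomes z, b becomes y, etc.
Applying it to farmer: f↔u, a↔z, r↔i, m↔n, e↔v, r↔i.

uzinvi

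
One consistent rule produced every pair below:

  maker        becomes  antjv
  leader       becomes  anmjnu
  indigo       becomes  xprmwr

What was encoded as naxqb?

The output letters match the input read backwards, each shifted +9: maker reversed is rekam. Read the word backwards and shift each letter +9.
Reversing it on naxqb: shift back: n−9=e, a−9=r, x−9=o, q−9=h, b−9=s → erohs; then reverse → shore.

shore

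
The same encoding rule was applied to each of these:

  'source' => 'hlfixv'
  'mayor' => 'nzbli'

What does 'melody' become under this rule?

Each pair mirrors across the alphabet (s↔h, o↔l, u↔f): positions sum to 25. Each letter is replaced by its mirror in the alphabet: a↔z, b↔y, c↔x, and so on (the Atbash cipher).
Applying it to melody: m↔n, e↔v, l↔o, o↔l, d↔w, y↔b.

nvolwb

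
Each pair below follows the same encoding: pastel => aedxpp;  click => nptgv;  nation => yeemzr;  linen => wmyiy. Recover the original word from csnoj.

Shifts by position in pastel: pos 0: p→a (+11), pos 1: a→e (+4), pos 2: s→d (+11), pos 3: t→x (+4) — repeating every 2. A repeating key of period 2 is used — shifts +11, +4 over and over.
Reversing it on csnoj: c−11=r, s−4=o, n−11=c, o−4=k, j−11=y.

rocky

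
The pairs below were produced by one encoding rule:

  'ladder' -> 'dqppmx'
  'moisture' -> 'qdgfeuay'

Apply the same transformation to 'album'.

ygnxm

The output letters match the input read backwards, each shifted +12: ladder reversed is reddal. Two steps: reverse the string, then apply a Caesar shift of +12.
Applying it to album: reverse → mubla; then shift: m+12=y, u+12=g, b+12=n, l+12=x, a+12=m.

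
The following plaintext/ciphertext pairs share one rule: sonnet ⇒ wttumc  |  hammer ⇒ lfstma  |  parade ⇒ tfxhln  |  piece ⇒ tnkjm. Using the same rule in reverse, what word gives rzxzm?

nurse

In sonnet: s→w is +4, o→t is +5, n→t is +6, n→u is +7 — the shift increases by 1 each position. The shift increases by 1 at each position, starting from +4: 4, 5, 6, ….
Undoing it on rzxzm: r−4=n, z−5=u, x−6=r, z−7=s, m−8=e.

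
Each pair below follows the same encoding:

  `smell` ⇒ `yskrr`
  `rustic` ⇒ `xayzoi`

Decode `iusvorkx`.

Each letter is shifted forward by 6 in the alphabet (a Caesar shift of +6).
Undoing it on iusvorkx: i−6=c, u−6=o, s−6=m, v−6=p, o−6=i, r−6=l, k−6=e, x−6=r.

compiler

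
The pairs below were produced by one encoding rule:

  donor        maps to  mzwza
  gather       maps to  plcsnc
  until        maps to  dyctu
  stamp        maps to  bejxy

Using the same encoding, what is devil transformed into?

It's a Vigenère-style cipher with numeric key [9,11]: position i shifts by key[i mod 2].
For devil: d+9=m, e+11=p, v+9=e, i+11=t, l+9=u.

mpetu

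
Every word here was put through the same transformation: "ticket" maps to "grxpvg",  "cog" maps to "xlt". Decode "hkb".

Each pair mirrors across the alphabet (t↔g, i↔r, c↔x): positions sum to 25. Each letter is replaced by its mirror in the alphabet: a↔z, b↔y, c↔x, and so on (the Atbash cipher).
Reversing it on hkb: h↔s, k↔p, b↔y.

spy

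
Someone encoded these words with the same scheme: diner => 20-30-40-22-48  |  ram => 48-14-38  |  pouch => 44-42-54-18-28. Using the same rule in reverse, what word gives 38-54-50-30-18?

d(#4)→20 and i(#9)→30: differences scale by 2, so n = 2·pos + 12. Each letter becomes 2×(its alphabet position, a=1..z=26) + 12.
Undoing it on 38-54-50-30-18: 38→(38−12)÷2=13=m, 54→(54−12)÷2=21=u, 50→(50−12)÷2=19=s, 30→(30−12)÷2=9=i, 18→(18−12)÷2=3=c.

music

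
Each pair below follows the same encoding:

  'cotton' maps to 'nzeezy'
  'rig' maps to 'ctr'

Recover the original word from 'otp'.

Compare letters: c→n is +11, o→z is +11, t→e is +11 — a constant shift. Every letter moves 11 places later in the alphabet, wrapping around z→a.
Reversing it on otp: o−11=d, t−11=i, p−11=e.

die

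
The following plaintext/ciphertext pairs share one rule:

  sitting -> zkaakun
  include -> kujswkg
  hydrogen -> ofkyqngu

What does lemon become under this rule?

sgtqu

The shift depends on letter class: consonant s→z is +7, but vowel i→k is +2. Vowels shift forward by 2 and consonants shift forward by 7.
On lemon: l(cons)+7=s, e(vowel)+2=g, m(cons)+7=t, o(vowel)+2=q, n(cons)+7=u.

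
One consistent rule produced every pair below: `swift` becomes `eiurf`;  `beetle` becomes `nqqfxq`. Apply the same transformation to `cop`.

Compare letters: s→e is +12, w→i is +12, i→u is +12 — a constant shift. Every letter moves 12 places later in the alphabet, wrapping around z→a.
On cop: c+12=o, o+12=a, p+12=b.

oab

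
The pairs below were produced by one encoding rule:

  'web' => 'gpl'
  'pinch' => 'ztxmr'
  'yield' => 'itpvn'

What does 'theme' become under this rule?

drpwp

Vowels shift forward by 11 and consonants shift forward by 10.
On theme: t(cons)+10=d, h(cons)+10=r, e(vowel)+11=p, m(cons)+10=w, e(vowel)+11=p.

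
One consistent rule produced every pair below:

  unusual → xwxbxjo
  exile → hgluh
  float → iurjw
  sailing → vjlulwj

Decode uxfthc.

rocket

Shifts by position in unusual: pos 0: u→x (+3), pos 1: n→w (+9), pos 2: u→x (+3), pos 3: s→b (+9) — repeating every 2. A repeating key of period 2 is used — shifts +3, +9 over and over.
Reversing it on uxfthc: u−3=r, x−9=o, f−3=c, t−9=k, h−3=e, c−9=t.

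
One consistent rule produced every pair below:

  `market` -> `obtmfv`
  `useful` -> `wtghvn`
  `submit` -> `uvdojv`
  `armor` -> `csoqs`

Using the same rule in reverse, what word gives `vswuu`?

Shifts by position in market: pos 0: m→o (+2), pos 1: a→b (+1), pos 2: r→t (+2), pos 3: k→m (+2), pos 4: e→f (+1), pos 5: t→v (+2) — repeating every 3. The shifts repeat in a cycle of length 3: positions 0,1,… shift by +2, +1, +2, then the pattern repeats.
Undoing it on vswuu: v−2=t, s−1=r, w−2=u, u−2=s, u−1=t.

trust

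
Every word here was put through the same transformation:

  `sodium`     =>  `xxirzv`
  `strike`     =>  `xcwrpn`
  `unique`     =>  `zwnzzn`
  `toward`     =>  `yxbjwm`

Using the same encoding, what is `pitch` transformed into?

Shifts by position in sodium: pos 0: s→x (+5), pos 1: o→x (+9), pos 2: d→i (+5), pos 3: i→r (+9) — repeating every 2. It's a Vigenère-style cipher with numeric key [5,9]: position i shifts by key[i mod 2].
On pitch: p+5=u, i+9=r, t+5=y, c+9=l, h+5=m.

urylm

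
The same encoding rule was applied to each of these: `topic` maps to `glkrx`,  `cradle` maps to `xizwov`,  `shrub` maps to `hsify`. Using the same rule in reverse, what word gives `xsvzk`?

cheap

Letters are reflected about the middle of the alphabet (position → 25−position): Atbash.
Reversing it on xsvzk: x↔c, s↔h, v↔e, z↔a, k↔p.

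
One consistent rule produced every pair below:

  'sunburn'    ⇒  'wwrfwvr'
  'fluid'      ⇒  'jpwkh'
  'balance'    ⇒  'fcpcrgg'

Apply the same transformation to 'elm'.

The shift depends on letter class: consonant s→w is +4, but vowel u→w is +2. Two shifts are in play — +2 for a/e/i/o/u, +4 for every other letter.
On elm: e(vowel)+2=g, l(cons)+4=p, m(cons)+4=q.

gpq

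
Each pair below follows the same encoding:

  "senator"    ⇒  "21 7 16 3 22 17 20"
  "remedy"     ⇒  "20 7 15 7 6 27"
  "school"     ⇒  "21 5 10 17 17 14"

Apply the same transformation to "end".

7 16 6

s is letter #19 and maps to 21: an offset of 2. The number is (letter's place in the alphabet, a=1) + 2.
On end: e=5→7, n=14→16, d=4→6.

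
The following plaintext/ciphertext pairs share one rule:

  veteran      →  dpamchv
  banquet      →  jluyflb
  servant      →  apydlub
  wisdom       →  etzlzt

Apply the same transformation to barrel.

jlyzps

Shifts by position in veteran: pos 0: v→d (+8), pos 1: e→p (+11), pos 2: t→a (+7), pos 3: e→m (+8), pos 4: r→c (+11), pos 5: a→h (+7) — repeating every 3. The shifts repeat in a cycle of length 3: positions 0,1,… shift by +8, +11, +7, then the pattern repeats.
For barrel: b+8=j, a+11=l, r+7=y, r+8=z, e+11=p, l+7=s.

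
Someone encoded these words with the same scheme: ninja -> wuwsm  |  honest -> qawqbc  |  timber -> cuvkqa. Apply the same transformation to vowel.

eafqu

The shift depends on letter class: consonant n→w is +9, but vowel i→u is +12. The rule splits by letter class: vowels +12, consonants +9.
For vowel: v(cons)+9=e, o(vowel)+12=a, w(cons)+9=f, e(vowel)+12=q, l(cons)+9=u.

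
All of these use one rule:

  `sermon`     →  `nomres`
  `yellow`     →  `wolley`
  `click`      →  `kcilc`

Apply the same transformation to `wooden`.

The output letters match the input read backwards: sermon reversed is nomres. The word is simply reversed.
Applying it to wooden: reverse → nedoow.

nedoow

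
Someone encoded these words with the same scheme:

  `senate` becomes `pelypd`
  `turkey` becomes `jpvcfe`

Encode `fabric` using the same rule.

ntcmlq

The output letters match the input read backwards, each shifted +11: senate reversed is etanes. Two steps: reverse the string, then apply a Caesar shift of +11.
On fabric: reverse → cirbaf; then shift: c+11=n, i+11=t, r+11=c, b+11=m, a+11=l, f+11=q.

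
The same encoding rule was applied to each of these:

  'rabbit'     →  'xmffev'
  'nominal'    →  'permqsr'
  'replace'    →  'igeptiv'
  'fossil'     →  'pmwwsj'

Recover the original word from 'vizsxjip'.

leftover

The output letters match the input read backwards, each shifted +4: rabbit reversed is tibbar. The word is reversed, then every letter is shifted forward by 4.
Decoding vizsxjip: shift back: v−4=r, i−4=e, z−4=v, s−4=o, x−4=t, j−4=f, i−4=e, p−4=l → revotfel; then reverse → leftover.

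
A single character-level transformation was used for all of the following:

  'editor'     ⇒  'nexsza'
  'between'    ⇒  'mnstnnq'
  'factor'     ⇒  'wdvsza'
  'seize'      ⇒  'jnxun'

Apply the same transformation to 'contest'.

Each letter's alphabet position (a=0..z=25) is mapped through 9·x+3 mod 26 — an affine cipher.
Applying it to contest: c(2)→9·2+3≡21=v; o(14)→9·14+3≡25=z; n(13)→9·13+3≡16=q; t(19)→9·19+3≡18=s; e(4)→9·4+3≡13=n; s(18)→9·18+3≡9=j; t(19)→9·19+3≡18=s (all mod 26).

vzqsnjs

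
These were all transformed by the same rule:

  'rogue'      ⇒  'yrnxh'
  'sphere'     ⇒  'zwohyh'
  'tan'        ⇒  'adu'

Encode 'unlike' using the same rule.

The shift depends on letter class: consonant r→y is +7, but vowel o→r is +3. The rule splits by letter class: vowels +3, consonants +7.
On unlike: u(vowel)+3=x, n(cons)+7=u, l(cons)+7=s, i(vowel)+3=l, k(cons)+7=r, e(vowel)+3=h.

xuslrh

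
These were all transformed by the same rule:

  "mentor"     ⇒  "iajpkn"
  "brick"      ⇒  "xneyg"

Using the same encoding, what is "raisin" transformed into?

nweoej

Compare letters: m→i is +22, e→a is +22, n→j is +22 — a constant shift. Each letter is shifted forward by 22 in the alphabet (a Caesar shift of +22).
For raisin: r+22=n, a+22=w, i+22=e, s+22=o, i+22=e, n+22=j.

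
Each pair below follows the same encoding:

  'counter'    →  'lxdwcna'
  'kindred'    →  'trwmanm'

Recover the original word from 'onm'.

Compare letters: c→l is +9, o→x is +9, u→d is +9 — a constant shift. This is a Caesar cipher with shift 9.
Decoding onm: o−9=f, n−9=e, m−9=d.

fed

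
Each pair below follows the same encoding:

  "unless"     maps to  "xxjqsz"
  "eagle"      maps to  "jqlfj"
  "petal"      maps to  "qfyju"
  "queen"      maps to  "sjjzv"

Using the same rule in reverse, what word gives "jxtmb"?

The output letters match the input read backwards, each shifted +5: unless reversed is sselnu. Read the word backwards and shift each letter +5.
Undoing it on jxtmb: shift back: j−5=e, x−5=s, t−5=o, m−5=h, b−5=w → esohw; then reverse → whose.

whose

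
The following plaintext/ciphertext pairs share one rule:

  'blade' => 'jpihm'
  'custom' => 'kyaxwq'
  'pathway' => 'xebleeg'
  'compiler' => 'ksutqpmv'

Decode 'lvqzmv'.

The shifts repeat in a cycle of length 2: positions 0,1,… shift by +8, +4, then the pattern repeats.
Undoing it on lvqzmv: l−8=d, v−4=r, q−8=i, z−4=v, m−8=e, v−4=r.

driver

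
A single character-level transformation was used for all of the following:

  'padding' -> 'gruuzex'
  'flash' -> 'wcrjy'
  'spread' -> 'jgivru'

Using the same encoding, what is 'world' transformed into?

Compare letters: p→g is +17, a→r is +17, d→u is +17 — a constant shift. Each letter is shifted forward by 17 in the alphabet (a Caesar shift of +17).
For world: w+17=n, o+17=f, r+17=i, l+17=c, d+17=u.

nficu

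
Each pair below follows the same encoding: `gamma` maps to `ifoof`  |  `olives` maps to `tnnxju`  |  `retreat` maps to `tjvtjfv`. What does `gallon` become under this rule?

ifnntp

The shift depends on letter class: consonant g→i is +2, but vowel a→f is +5. The rule splits by letter class: vowels +5, consonants +2.
On gallon: g(cons)+2=i, a(vowel)+5=f, l(cons)+2=n, l(cons)+2=n, o(vowel)+5=t, n(cons)+2=p.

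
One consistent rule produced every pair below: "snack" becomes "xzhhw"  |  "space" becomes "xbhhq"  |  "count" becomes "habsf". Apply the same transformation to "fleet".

It's a Vigenère-style cipher with numeric key [5,12,7]: position i shifts by key[i mod 3].
Applying it to fleet: f+5=k, l+12=x, e+7=l, e+5=j, t+12=f.

kxljf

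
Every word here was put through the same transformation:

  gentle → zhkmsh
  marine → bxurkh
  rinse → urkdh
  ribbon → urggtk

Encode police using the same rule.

g(6)→z(25) and e(4)→h(7) fit y≡9x+23 (mod 26); the inverse of 9 mod 26 is 3. This is an affine cipher: with a=0,…,z=25, each position x becomes (9x+23) mod 26.
Applying it to police: p(15)→9·15+23≡2=c; o(14)→9·14+23≡19=t; l(11)→9·11+23≡18=s; i(8)→9·8+23≡17=r; c(2)→9·2+23≡15=p; e(4)→9·4+23≡7=h (all mod 26).

ctsrph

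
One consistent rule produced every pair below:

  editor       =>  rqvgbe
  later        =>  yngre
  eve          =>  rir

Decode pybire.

clover

Compare letters: e→r is +13, d→q is +13, i→v is +13 — a constant shift. Each letter is shifted forward by 13 in the alphabet (a Caesar shift of +13).
Decoding pybire: p−13=c, y−13=l, b−13=o, i−13=v, r−13=e, e−13=r.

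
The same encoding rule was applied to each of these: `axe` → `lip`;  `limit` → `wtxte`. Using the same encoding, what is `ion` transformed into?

Compare letters: a→l is +11, x→i is +11, e→p is +11 — a constant shift. Every letter moves 11 places later in the alphabet, wrapping around z→a.
Applying it to ion: i+11=t, o+11=z, n+11=y.

tzy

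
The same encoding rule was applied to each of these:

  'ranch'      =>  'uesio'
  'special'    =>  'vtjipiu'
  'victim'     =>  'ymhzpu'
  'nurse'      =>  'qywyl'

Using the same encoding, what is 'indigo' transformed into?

lrionw

In ranch: r→u is +3, a→e is +4, n→s is +5, c→i is +6 — the shift increases by 1 each position. The shift increases by 1 at each position, starting from +3: 3, 4, 5, ….
Applying it to indigo: i+3=l, n+4=r, d+5=i, i+6=o, g+7=n, o+8=w.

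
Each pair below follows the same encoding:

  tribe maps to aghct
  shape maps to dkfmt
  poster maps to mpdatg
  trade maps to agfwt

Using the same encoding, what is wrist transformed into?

t(19)→a(0) and r(17)→g(6) fit y≡23x+5 (mod 26); the inverse of 23 mod 26 is 17. Each letter's alphabet position (a=0..z=25) is mapped through 23·x+5 mod 26 — an affine cipher.
On wrist: w(22)→23·22+5≡17=r; r(17)→23·17+5≡6=g; i(8)→23·8+5≡7=h; s(18)→23·18+5≡3=d; t(19)→23·19+5≡0=a (all mod 26).

rghda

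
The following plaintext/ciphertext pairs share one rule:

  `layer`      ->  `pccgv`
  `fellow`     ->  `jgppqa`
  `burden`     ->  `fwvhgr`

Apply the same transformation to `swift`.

The shift depends on letter class: consonant l→p is +4, but vowel a→c is +2. Two shifts are in play — +2 for a/e/i/o/u, +4 for every other letter.
Applying it to swift: s(cons)+4=w, w(cons)+4=a, i(vowel)+2=k, f(cons)+4=j, t(cons)+4=x.

wakjx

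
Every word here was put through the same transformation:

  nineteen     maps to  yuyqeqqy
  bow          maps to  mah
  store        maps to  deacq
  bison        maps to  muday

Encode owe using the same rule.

ahq

The rule splits by letter class: vowels +12, consonants +11.
For owe: o(vowel)+12=a, w(cons)+11=h, e(vowel)+12=q.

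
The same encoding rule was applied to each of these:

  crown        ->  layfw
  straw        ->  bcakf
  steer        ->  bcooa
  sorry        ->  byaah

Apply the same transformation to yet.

hoc

The shift depends on letter class: consonant c→l is +9, but vowel o→y is +10. Two shifts are in play — +10 for a/e/i/o/u, +9 for every other letter.
Applying it to yet: y(cons)+9=h, e(vowel)+10=o, t(cons)+9=c.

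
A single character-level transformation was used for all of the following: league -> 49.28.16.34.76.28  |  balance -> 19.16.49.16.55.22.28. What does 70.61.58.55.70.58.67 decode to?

sponsor

The formula is n = 3×(alphabet index, a=1) + 13.
Reversing it on 70.61.58.55.70.58.67: 70→(70−13)÷3=19=s, 61→(61−13)÷3=16=p, 58→(58−13)÷3=15=o, 55→(55−13)÷3=14=n, 70→(70−13)÷3=19=s, 58→(58−13)÷3=15=o, 67→(67−13)÷3=18=r.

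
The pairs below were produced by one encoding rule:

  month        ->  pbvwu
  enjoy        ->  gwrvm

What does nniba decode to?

The output letters match the input read backwards, each shifted +8: month reversed is htnom. The word is reversed, then every letter is shifted forward by 8.
Reversing it on nniba: shift back: n−8=f, n−8=f, i−8=a, b−8=t, a−8=s → ffats; then reverse → staff.

staff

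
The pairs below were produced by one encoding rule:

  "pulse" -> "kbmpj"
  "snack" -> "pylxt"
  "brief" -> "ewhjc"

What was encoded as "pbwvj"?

surge

Treating letters as 0–25, the rule is x ↦ 19x + 11 (mod 26).
Decoding pbwvj: p(15)→11·(15−11)≡18=s; b(1)→11·(1−11)≡20=u; w(22)→11·(22−11)≡17=r; v(21)→11·(21−11)≡6=g; j(9)→11·(9−11)≡4=e (all mod 26).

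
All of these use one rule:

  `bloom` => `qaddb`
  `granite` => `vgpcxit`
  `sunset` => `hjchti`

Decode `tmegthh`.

Compare letters: b→q is +15, l→a is +15, o→d is +15 — a constant shift. Each letter is shifted forward by 15 in the alphabet (a Caesar shift of +15).
Undoing it on tmegthh: t−15=e, m−15=x, e−15=p, g−15=r, t−15=e, h−15=s, h−15=s.

express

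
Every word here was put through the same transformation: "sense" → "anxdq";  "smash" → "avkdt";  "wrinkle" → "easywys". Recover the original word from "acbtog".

In sense: s→a is +8, e→n is +9, n→x is +10, s→d is +11 — the shift increases by 1 each position. Each letter shifts forward by (position + 8), i.e. 8, 9, 10, … — the shift grows by one for each successive letter.
Undoing it on acbtog: a−8=s, c−9=t, b−10=r, t−11=i, o−12=c, g−13=t.

strict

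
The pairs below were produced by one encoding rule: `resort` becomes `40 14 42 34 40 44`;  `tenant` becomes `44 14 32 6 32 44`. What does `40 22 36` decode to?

rip

r(#18)→40 and e(#5)→14: differences scale by 2, so n = 2·pos + 4. The formula is n = 2×(alphabet index, a=1) + 4.
Reversing it on 40 22 36: 40→(40−4)÷2=18=r, 22→(22−4)÷2=9=i, 36→(36−4)÷2=16=p.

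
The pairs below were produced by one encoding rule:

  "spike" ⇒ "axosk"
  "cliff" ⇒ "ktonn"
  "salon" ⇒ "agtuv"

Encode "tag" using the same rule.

Vowels shift forward by 6 and consonants shift forward by 8.
Applying it to tag: t(cons)+8=b, a(vowel)+6=g, g(cons)+8=o.

bgo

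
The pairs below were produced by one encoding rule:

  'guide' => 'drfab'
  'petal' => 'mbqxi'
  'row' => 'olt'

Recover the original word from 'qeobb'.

three

Compare letters: g→d is +23, u→r is +23, i→f is +23 — a constant shift. This is a Caesar cipher with shift 23.
Reversing it on qeobb: q−23=t, e−23=h, o−23=r, b−23=e, b−23=e.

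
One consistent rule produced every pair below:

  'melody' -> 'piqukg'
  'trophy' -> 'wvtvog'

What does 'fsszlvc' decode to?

In melody: m→p is +3, e→i is +4, l→q is +5, o→u is +6 — the shift increases by 1 each position. Letter i (0-indexed) is shifted by i+3, so successive shifts are 3, 4, 5, ….
Decoding fsszlvc: f−3=c, s−4=o, s−5=n, z−6=t, l−7=e, v−8=n, c−9=t.

content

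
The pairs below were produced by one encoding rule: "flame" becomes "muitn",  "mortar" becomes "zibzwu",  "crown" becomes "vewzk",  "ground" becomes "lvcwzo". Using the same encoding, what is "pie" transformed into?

mqx

The output letters match the input read backwards, each shifted +8: flame reversed is emalf. Read the word backwards and shift each letter +8.
For pie: reverse → eip; then shift: e+8=m, i+8=q, p+8=x.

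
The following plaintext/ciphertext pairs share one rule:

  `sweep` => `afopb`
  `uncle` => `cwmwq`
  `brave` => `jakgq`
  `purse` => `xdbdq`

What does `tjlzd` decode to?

labor

In sweep: s→a is +8, w→f is +9, e→o is +10, e→p is +11 — the shift increases by 1 each position. Each letter shifts forward by (position + 8), i.e. 8, 9, 10, … — the shift grows by one for each successive letter.
Undoing it on tjlzd: t−8=l, j−9=a, l−10=b, z−11=o, d−12=r.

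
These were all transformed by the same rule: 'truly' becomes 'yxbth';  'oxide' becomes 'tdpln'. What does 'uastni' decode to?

In truly: t→y is +5, r→x is +6, u→b is +7, l→t is +8 — the shift increases by 1 each position. The shift increases by 1 at each position, starting from +5: 5, 6, 7, ….
Undoing it on uastni: u−5=p, a−6=u, s−7=l, t−8=l, n−9=e, i−10=y.

pulley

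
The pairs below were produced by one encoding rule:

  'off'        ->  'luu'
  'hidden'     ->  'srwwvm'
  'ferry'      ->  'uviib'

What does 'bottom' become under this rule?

ylggln

Each letter is replaced by its mirror in the alphabet: a↔z, b↔y, c↔x, and so on (the Atbash cipher).
On bottom: b↔y, o↔l, t↔g, t↔g, o↔l, m↔n.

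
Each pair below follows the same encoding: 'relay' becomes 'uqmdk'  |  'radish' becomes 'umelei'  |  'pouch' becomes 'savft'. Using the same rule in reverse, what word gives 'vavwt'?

south

Shifts by position in relay: pos 0: r→u (+3), pos 1: e→q (+12), pos 2: l→m (+1), pos 3: a→d (+3), pos 4: y→k (+12) — repeating every 3. The shifts repeat in a cycle of length 3: positions 0,1,… shift by +3, +12, +1, then the pattern repeats.
Undoing it on vavwt: v−3=s, a−12=o, v−1=u, w−3=t, t−12=h.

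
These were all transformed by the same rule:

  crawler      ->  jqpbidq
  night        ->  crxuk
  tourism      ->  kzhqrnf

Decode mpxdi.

c(2)→j(9) and r(17)→q(16) fit y≡23x+15 (mod 26); the inverse of 23 mod 26 is 17. Each letter's alphabet position (a=0..z=25) is mapped through 23·x+15 mod 26 — an affine cipher.
Undoing it on mpxdi: m(12)→17·(12−15)≡1=b; p(15)→17·(15−15)≡0=a; x(23)→17·(23−15)≡6=g; d(3)→17·(3−15)≡4=e; i(8)→17·(8−15)≡11=l (all mod 26).

bagel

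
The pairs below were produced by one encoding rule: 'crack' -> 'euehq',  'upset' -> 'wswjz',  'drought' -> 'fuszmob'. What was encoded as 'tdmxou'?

In crack: c→e is +2, r→u is +3, a→e is +4, c→h is +5 — the shift increases by 1 each position. The shift increases by 1 at each position, starting from +2: 2, 3, 4, ….
Decoding tdmxou: t−2=r, d−3=a, m−4=i, x−5=s, o−6=i, u−7=n.

raisin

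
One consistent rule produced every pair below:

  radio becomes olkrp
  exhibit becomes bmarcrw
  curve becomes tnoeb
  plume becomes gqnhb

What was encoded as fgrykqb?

spindle

r(17)→o(14) and a(0)→l(11) fit y≡17x+11 (mod 26); the inverse of 17 mod 26 is 23. Each letter's alphabet position (a=0..z=25) is mapped through 17·x+11 mod 26 — an affine cipher.
Undoing it on fgrykqb: f(5)→23·(5−11)≡18=s; g(6)→23·(6−11)≡15=p; r(17)→23·(17−11)≡8=i; y(24)→23·(24−11)≡13=n; k(10)→23·(10−11)≡3=d; q(16)→23·(16−11)≡11=l; b(1)→23·(1−11)≡4=e (all mod 26).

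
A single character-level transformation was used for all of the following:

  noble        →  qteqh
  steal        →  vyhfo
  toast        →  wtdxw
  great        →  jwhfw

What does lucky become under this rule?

It's a Vigenère-style cipher with numeric key [3,5]: position i shifts by key[i mod 2].
For lucky: l+3=o, u+5=z, c+3=f, k+5=p, y+3=b.

ozfpb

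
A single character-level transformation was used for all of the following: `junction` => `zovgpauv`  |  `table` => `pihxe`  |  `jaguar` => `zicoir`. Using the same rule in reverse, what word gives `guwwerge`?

commerce

Each letter's alphabet position (a=0..z=25) is mapped through 25·x+8 mod 26 — an affine cipher.
Reversing it on guwwerge: g(6)→25·(6−8)≡2=c; u(20)→25·(20−8)≡14=o; w(22)→25·(22−8)≡12=m; w(22)→25·(22−8)≡12=m; e(4)→25·(4−8)≡4=e; r(17)→25·(17−8)≡17=r; g(6)→25·(6−8)≡2=c; e(4)→25·(4−8)≡4=e (all mod 26).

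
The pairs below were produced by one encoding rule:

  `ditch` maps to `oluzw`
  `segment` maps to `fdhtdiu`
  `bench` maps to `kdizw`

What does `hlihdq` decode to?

ginger

Treating letters as 0–25, the rule is x ↦ 15x + 21 (mod 26).
Decoding hlihdq: h(7)→7·(7−21)≡6=g; l(11)→7·(11−21)≡8=i; i(8)→7·(8−21)≡13=n; h(7)→7·(7−21)≡6=g; d(3)→7·(3−21)≡4=e; q(16)→7·(16−21)≡17=r (all mod 26).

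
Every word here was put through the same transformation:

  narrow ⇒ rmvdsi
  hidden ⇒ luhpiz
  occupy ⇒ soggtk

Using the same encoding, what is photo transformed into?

Shifts by position in narrow: pos 0: n→r (+4), pos 1: a→m (+12), pos 2: r→v (+4), pos 3: r→d (+12) — repeating every 2. The shifts repeat in a cycle of length 2: positions 0,1,… shift by +4, +12, then the pattern repeats.
On photo: p+4=t, h+12=t, o+4=s, t+12=f, o+4=s.

ttsfs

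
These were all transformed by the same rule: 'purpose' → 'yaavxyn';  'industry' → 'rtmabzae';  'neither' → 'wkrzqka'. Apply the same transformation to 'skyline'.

bqhrrtn

The shifts repeat in a cycle of length 2: positions 0,1,… shift by +9, +6, then the pattern repeats.
On skyline: s+9=b, k+6=q, y+9=h, l+6=r, i+9=r, n+6=t, e+9=n.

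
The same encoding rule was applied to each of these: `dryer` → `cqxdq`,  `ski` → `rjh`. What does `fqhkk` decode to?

grill

Each letter is shifted forward by 25 in the alphabet (a Caesar shift of +25).
Reversing it on fqhkk: f−25=g, q−25=r, h−25=i, k−25=l, k−25=l.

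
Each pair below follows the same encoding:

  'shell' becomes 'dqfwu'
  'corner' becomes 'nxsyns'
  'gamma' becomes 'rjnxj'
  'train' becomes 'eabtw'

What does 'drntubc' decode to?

similar

Shifts by position in shell: pos 0: s→d (+11), pos 1: h→q (+9), pos 2: e→f (+1), pos 3: l→w (+11), pos 4: l→u (+9) — repeating every 3. The shifts repeat in a cycle of length 3: positions 0,1,… shift by +11, +9, +1, then the pattern repeats.
Decoding drntubc: d−11=s, r−9=i, n−1=m, t−11=i, u−9=l, b−1=a, c−11=r.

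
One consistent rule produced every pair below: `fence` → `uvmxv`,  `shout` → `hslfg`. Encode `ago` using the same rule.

Each pair mirrors across the alphabet (f↔u, e↔v, n↔m): positions sum to 25. Letters are reflected about the middle of the alphabet (position → 25−position): Atbash.
For ago: a↔z, g↔t, o↔l.

ztl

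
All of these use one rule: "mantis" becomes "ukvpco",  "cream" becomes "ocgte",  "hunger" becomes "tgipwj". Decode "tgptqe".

corner

The output letters match the input read backwards, each shifted +2: mantis reversed is sitnam. Read the word backwards and shift each letter +2.
Reversing it on tgptqe: shift back: t−2=r, g−2=e, p−2=n, t−2=r, q−2=o, e−2=c → renroc; then reverse → corner.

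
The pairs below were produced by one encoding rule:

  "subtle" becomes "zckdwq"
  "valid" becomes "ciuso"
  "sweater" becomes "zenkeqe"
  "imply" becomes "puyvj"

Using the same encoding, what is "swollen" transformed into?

zexvwqa

In subtle: s→z is +7, u→c is +8, b→k is +9, t→d is +10 — the shift increases by 1 each position. The shift increases by 1 at each position, starting from +7: 7, 8, 9, ….
For swollen: s+7=z, w+8=e, o+9=x, l+10=v, l+11=w, e+12=q, n+13=a.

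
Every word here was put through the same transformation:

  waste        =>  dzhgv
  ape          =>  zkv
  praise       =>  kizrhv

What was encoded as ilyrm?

This is the alphabet-reversal cipher (Atbash): a becomes z, b becomes y, etc.
Decoding ilyrm: i↔r, l↔o, y↔b, r↔i, m↔n.

robin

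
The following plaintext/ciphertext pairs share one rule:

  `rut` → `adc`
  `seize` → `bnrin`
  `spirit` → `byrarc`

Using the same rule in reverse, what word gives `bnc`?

Compare letters: r→a is +9, u→d is +9, t→c is +9 — a constant shift. This is a Caesar cipher with shift 9.
Undoing it on bnc: b−9=s, n−9=e, c−9=t.

set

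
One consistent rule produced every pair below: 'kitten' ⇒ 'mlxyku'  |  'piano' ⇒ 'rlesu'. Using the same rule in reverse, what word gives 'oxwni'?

music

In kitten: k→m is +2, i→l is +3, t→x is +4, t→y is +5 — the shift increases by 1 each position. Each letter shifts forward by (position + 2), i.e. 2, 3, 4, … — the shift grows by one for each successive letter.
Reversing it on oxwni: o−2=m, x−3=u, w−4=s, n−5=i, i−6=c.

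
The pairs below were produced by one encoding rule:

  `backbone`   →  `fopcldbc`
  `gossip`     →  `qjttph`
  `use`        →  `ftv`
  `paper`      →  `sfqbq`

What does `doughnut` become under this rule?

uvoihvpe

The output letters match the input read backwards, each shifted +1: backbone reversed is enobkcab. Two steps: reverse the string, then apply a Caesar shift of +1.
On doughnut: reverse → tunhguod; then shift: t+1=u, u+1=v, n+1=o, h+1=i, g+1=h, u+1=v, o+1=p, d+1=e.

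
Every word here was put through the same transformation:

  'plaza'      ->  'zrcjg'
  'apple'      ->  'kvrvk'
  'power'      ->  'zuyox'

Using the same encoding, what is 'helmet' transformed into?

Shifts by position in plaza: pos 0: p→z (+10), pos 1: l→r (+6), pos 2: a→c (+2), pos 3: z→j (+10), pos 4: a→g (+6) — repeating every 3. It's a Vigenère-style cipher with numeric key [10,6,2]: position i shifts by key[i mod 3].
For helmet: h+10=r, e+6=k, l+2=n, m+10=w, e+6=k, t+2=v.

rknwkv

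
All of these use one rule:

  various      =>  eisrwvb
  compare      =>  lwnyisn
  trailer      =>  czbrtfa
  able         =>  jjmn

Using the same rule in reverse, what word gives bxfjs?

speak

Shifts by position in various: pos 0: v→e (+9), pos 1: a→i (+8), pos 2: r→s (+1), pos 3: i→r (+9), pos 4: o→w (+8), pos 5: u→v (+1) — repeating every 3. The shifts repeat in a cycle of length 3: positions 0,1,… shift by +9, +8, +1, then the pattern repeats.
Reversing it on bxfjs: b−9=s, x−8=p, f−1=e, j−9=a, s−8=k.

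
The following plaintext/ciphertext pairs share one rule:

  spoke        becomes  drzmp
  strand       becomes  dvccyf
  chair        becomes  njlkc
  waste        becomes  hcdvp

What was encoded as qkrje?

fight

A repeating key of period 2 is used — shifts +11, +2 over and over.
Undoing it on qkrje: q−11=f, k−2=i, r−11=g, j−2=h, e−11=t.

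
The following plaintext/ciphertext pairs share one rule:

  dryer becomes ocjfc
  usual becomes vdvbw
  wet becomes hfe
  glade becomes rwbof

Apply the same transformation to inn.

The shift depends on letter class: consonant d→o is +11, but vowel e→f is +1. Vowels shift forward by 1 and consonants shift forward by 11.
Applying it to inn: i(vowel)+1=j, n(cons)+11=y, n(cons)+11=y.

jyy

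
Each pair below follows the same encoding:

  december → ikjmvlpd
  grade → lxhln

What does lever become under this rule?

qkcma

Each letter shifts forward by (position + 5), i.e. 5, 6, 7, … — the shift grows by one for each successive letter.
For lever: l+5=q, e+6=k, v+7=c, e+8=m, r+9=a.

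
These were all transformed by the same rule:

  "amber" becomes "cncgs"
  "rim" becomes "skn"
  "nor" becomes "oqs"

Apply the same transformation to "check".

digdl

The shift depends on letter class: consonant m→n is +1, but vowel a→c is +2. Vowels shift forward by 2 and consonants shift forward by 1.
For check: c(cons)+1=d, h(cons)+1=i, e(vowel)+2=g, c(cons)+1=d, k(cons)+1=l.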